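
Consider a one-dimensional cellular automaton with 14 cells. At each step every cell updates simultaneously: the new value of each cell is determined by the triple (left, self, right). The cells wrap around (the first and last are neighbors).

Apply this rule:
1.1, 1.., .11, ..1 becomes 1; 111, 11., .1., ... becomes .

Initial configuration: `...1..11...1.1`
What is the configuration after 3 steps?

1.11.11.1.1.1.

1.1.111.1.1.1.
.1.11..1.1.1.1
1.11.11.1.1.1.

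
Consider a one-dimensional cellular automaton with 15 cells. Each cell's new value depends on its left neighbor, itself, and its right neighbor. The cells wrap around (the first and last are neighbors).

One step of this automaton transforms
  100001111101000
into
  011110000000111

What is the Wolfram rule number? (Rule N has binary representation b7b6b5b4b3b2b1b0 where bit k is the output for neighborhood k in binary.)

19

position 6: 111 → 0  (bit 7 = 0)
position 9: 110 → 0  (bit 6 = 0)
position 10: 101 → 0  (bit 5 = 0)
position 1: 100 → 1  (bit 4 = 1)
position 5: 011 → 0  (bit 3 = 0)
position 0: 010 → 0  (bit 2 = 0)
position 4: 001 → 1  (bit 1 = 1)
position 2: 000 → 1  (bit 0 = 1)
bits b7..b0 = 00010011 = 19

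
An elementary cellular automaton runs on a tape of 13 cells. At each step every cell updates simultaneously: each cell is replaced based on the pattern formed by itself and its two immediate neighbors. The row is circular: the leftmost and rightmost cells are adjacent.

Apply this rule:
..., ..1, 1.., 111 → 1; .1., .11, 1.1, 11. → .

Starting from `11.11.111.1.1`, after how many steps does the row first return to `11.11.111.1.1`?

4

step 1: 1......1.....
step 2: .111111.11111
step 3: ..1111...111.
step 4: 11.11.111.1.1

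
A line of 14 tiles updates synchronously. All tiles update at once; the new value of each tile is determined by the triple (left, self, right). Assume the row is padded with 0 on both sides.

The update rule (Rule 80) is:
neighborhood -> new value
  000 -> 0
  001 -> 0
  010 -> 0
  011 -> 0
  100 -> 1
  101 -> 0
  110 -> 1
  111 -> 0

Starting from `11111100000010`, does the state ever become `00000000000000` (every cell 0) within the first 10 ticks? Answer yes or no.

yes

tick 1: 00000110000001
tick 2: 00000011000000
tick 3: 00000001100000
tick 4: 00000000110000
tick 5: 00000000011000
tick 6: 00000000001100
tick 7: 00000000000110
tick 8: 00000000000011
tick 9: 00000000000001
tick 10: 00000000000000
all cells are 0 at tick 10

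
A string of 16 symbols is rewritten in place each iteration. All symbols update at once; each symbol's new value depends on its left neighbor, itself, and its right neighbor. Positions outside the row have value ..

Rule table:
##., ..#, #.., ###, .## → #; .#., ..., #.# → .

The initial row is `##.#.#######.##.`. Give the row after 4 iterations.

##...#######.###
###.########.###
###.########.###  (fixed point — unchanged through iteration 4)

###.########.###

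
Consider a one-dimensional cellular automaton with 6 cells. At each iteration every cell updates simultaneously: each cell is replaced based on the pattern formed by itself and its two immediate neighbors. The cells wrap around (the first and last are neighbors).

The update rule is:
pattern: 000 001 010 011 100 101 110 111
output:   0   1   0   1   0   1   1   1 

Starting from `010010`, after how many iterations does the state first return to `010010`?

3

100100
001001
010010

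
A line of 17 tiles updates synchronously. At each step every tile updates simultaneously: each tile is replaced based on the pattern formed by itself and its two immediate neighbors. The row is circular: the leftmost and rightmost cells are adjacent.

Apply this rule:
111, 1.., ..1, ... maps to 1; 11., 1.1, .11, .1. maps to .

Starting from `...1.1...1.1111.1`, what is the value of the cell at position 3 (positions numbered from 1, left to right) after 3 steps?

111...111...11...
.1.111.1.111..111
....1.....1.11.1.
position 3 holds .

.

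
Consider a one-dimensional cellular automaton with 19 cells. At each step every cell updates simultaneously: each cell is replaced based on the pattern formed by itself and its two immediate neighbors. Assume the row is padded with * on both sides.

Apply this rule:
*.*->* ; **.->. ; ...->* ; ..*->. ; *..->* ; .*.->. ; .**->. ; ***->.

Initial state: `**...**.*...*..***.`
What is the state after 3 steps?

.**...*..*..*....*.

..**...*.**..*....*
*...**..*..*..***..
.**...*..*..*....*.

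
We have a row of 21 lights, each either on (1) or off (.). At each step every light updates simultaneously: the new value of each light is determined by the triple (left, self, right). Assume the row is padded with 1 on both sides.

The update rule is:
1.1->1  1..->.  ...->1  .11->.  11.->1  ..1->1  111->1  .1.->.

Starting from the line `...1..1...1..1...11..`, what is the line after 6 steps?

1111.1.1..1.1.1.1.1.1

.11..1..11..1..11.1.1
1.1.1..1.1.1..1.11.1.
11.1..1.1.1..1.1.11.1
111..1.1.1..1.1.1.11.
111.1.1.1..1.1.1.1.11
1111.1.1..1.1.1.1.1.1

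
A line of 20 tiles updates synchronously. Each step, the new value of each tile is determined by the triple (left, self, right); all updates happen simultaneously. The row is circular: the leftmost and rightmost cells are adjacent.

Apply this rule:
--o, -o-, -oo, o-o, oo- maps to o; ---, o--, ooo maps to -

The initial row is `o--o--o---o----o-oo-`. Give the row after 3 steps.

o-oo-oo--oo---oooooo
ooooooo-ooo--oo-----
o-----ooo-o-ooo----o

o-----ooo-o-ooo----o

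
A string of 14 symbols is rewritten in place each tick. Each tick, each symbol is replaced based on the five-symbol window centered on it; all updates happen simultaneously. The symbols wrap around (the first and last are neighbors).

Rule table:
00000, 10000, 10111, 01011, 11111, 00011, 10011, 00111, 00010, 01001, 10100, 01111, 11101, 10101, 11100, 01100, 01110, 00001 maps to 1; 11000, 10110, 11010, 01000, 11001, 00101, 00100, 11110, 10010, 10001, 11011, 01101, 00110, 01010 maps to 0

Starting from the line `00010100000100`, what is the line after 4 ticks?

11100101111001
10100011101011
10100111101111
10111110101110

10111110101110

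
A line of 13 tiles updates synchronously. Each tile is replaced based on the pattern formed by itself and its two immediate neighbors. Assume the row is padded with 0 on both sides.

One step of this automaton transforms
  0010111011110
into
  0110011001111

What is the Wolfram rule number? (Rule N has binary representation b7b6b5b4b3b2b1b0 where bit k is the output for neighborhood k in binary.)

position 5: 111 → 1  (bit 7 = 1)
position 6: 110 → 1  (bit 6 = 1)
position 3: 101 → 0  (bit 5 = 0)
position 12: 100 → 1  (bit 4 = 1)
position 4: 011 → 0  (bit 3 = 0)
position 2: 010 → 1  (bit 2 = 1)
position 1: 001 → 1  (bit 1 = 1)
position 0: 000 → 0  (bit 0 = 0)
bits b7..b0 = 11010110 = 214

214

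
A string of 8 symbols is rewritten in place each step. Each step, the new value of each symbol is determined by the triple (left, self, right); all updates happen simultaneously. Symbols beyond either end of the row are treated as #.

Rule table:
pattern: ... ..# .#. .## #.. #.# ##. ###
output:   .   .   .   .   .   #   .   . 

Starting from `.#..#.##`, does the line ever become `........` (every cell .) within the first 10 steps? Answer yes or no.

yes

step 1: #....#..
step 2: ........
all cells are . at step 2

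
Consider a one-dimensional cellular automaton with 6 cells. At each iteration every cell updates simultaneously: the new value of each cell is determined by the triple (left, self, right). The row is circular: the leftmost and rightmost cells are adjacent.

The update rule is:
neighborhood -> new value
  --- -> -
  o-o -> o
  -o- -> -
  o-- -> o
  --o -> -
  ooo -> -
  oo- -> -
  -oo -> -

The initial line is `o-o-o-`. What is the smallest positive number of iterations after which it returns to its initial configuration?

2

-o-o-o
o-o-o-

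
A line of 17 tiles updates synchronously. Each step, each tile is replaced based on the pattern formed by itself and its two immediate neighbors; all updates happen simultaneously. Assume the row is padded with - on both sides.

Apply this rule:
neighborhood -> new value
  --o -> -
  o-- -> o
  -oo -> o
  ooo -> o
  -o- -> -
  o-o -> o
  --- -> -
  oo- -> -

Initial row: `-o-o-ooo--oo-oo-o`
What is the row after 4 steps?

---o-o-o-oo-o-o-o

--o-ooo-o-o-oo-o-
---ooo-o-o-oo-o-o
---oo-o-o-oo-o-o-
---o-o-o-oo-o-o-o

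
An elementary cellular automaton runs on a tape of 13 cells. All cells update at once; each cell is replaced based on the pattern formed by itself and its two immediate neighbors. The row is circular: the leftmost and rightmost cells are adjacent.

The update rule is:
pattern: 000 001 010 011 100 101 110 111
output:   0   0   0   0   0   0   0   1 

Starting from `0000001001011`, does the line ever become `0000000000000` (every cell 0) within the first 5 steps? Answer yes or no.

0000000000000
all cells are 0 at step 1

yes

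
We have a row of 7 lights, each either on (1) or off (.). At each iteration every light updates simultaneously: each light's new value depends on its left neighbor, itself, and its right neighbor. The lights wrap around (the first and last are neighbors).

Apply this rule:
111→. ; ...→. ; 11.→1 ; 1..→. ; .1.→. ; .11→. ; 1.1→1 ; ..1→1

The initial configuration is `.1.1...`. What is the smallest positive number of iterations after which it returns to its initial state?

7

1.1....
.1....1
1....1.
....1.1
...1.1.
..1.1..
.1.1...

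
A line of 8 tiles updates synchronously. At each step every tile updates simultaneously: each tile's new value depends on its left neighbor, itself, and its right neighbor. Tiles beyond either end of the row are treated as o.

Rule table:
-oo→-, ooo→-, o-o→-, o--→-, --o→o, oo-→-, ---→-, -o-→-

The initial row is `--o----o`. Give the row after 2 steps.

step 1: -o----o-
step 2: -----o--

-----o--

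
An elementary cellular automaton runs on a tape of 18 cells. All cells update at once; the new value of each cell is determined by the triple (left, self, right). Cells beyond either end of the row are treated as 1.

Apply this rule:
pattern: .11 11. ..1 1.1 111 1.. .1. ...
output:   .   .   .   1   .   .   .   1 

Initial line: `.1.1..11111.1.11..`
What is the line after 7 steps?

1.1........1.1....
.1..111111..1..11.
1................1
..11111111111111..
..................
.1111111111111111.
1................1

1................1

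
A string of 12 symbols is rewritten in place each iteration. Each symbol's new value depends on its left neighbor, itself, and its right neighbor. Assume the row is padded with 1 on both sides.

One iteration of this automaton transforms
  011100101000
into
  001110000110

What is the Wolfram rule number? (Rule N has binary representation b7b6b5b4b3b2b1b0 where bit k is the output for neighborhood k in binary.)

209

position 2: 111 → 1  (bit 7 = 1)
position 3: 110 → 1  (bit 6 = 1)
position 0: 101 → 0  (bit 5 = 0)
position 4: 100 → 1  (bit 4 = 1)
position 1: 011 → 0  (bit 3 = 0)
position 6: 010 → 0  (bit 2 = 0)
position 5: 001 → 0  (bit 1 = 0)
position 10: 000 → 1  (bit 0 = 1)
bits b7..b0 = 11010001 = 209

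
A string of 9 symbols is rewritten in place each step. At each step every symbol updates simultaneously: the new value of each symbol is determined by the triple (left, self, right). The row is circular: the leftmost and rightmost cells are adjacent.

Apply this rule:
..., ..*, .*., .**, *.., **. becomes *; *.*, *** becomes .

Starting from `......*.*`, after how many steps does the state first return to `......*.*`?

*******.*
......*.*

2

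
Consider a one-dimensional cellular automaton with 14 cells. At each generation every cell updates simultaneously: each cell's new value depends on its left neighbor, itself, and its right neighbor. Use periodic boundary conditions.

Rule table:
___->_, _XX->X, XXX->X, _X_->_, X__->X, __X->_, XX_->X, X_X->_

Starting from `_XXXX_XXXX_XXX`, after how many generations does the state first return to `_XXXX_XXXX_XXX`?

1

_XXXX_XXXX_XXX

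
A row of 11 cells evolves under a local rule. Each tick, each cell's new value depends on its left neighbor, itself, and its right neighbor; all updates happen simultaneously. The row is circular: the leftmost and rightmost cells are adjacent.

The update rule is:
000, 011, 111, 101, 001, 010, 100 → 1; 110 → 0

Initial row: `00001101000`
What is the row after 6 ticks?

01111111111

11111011111
11110111111
11101111111
11011111111
10111111111
01111111111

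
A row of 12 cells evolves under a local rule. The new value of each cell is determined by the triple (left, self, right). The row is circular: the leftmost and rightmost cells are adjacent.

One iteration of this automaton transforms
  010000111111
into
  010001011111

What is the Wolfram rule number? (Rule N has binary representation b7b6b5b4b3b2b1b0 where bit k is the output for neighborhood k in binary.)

198

position 7: 111 → 1  (bit 7 = 1)
position 11: 110 → 1  (bit 6 = 1)
position 0: 101 → 0  (bit 5 = 0)
position 2: 100 → 0  (bit 4 = 0)
position 6: 011 → 0  (bit 3 = 0)
position 1: 010 → 1  (bit 2 = 1)
position 5: 001 → 1  (bit 1 = 1)
position 3: 000 → 0  (bit 0 = 0)
bits b7..b0 = 11000110 = 198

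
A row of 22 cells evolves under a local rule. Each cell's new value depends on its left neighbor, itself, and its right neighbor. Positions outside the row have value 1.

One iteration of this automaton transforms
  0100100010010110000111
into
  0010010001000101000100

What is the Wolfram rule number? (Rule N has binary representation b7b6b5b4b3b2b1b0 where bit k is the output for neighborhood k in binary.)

position 20: 111 → 0  (bit 7 = 0)
position 14: 110 → 0  (bit 6 = 0)
position 0: 101 → 0  (bit 5 = 0)
position 2: 100 → 1  (bit 4 = 1)
position 13: 011 → 1  (bit 3 = 1)
position 1: 010 → 0  (bit 2 = 0)
position 3: 001 → 0  (bit 1 = 0)
position 6: 000 → 0  (bit 0 = 0)
bits b7..b0 = 00011000 = 24

24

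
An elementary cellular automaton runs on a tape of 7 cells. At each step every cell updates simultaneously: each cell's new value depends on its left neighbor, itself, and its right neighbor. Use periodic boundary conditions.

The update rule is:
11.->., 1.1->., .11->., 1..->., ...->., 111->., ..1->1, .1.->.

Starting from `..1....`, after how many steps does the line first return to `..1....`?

7

.1.....
1......
......1
.....1.
....1..
...1...
..1....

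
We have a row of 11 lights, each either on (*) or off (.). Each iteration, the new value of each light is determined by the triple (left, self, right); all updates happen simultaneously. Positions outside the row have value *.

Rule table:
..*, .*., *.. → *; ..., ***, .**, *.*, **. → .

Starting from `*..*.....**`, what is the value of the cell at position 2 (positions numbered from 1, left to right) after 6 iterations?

.****...*..
.....*.****
*...**.....
.*.*..*...*
.*.*****.*.
.*.......*.
position 2 holds *

*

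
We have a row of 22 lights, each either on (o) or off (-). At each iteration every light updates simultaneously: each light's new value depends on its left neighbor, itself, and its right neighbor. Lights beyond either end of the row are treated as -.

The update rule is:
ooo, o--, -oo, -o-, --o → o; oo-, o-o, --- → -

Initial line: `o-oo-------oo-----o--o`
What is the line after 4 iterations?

o-o-o-----oo-o---ooooo
o-o-oo---oo--oo-ooooo-
o-o-o-o-oo-ooo--oooo-o
o-o-o-o-o--oo-ooooo--o

o-o-o-o-o--oo-ooooo--o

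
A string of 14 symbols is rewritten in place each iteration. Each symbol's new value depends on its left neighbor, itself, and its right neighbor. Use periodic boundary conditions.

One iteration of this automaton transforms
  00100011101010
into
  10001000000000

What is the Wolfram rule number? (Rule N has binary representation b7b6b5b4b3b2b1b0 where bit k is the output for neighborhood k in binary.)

position 7: 111 → 0  (bit 7 = 0)
position 8: 110 → 0  (bit 6 = 0)
position 9: 101 → 0  (bit 5 = 0)
position 3: 100 → 0  (bit 4 = 0)
position 6: 011 → 0  (bit 3 = 0)
position 2: 010 → 0  (bit 2 = 0)
position 1: 001 → 0  (bit 1 = 0)
position 0: 000 → 1  (bit 0 = 1)
bits b7..b0 = 00000001 = 1

1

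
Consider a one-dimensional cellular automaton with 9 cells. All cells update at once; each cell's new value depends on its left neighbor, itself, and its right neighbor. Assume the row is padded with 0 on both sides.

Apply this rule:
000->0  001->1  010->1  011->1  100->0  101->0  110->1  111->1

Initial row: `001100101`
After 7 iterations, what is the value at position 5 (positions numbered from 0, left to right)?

1

iteration 1: 011101101
iteration 2: 111101101
iteration 3: 111101101  (fixed point — unchanged through iteration 7)
position 5 holds 1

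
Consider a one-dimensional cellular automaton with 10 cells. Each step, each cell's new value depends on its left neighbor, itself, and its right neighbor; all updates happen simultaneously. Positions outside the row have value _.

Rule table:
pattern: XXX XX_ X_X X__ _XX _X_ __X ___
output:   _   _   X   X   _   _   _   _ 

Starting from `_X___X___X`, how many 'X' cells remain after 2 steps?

step 1: __X___X___
step 2: ___X___X__
count of X: 2

2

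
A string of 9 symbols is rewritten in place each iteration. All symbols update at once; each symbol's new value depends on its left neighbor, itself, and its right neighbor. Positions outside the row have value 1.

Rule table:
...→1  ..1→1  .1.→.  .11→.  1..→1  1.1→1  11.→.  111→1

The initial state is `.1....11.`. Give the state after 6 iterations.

iteration 1: 1.1111..1
iteration 2: .1.11.11.
iteration 3: 1.1..1..1
iteration 4: .1.11.11.  (repeats iteration 2; period 2)
iteration 6: .1.11.11.

.1.11.11.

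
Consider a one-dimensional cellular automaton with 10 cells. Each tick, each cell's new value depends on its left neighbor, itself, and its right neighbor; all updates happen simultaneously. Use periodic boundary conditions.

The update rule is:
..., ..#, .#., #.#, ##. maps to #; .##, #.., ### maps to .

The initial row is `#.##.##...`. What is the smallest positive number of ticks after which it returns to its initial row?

tick 1: ##.##.#.##
tick 2: .##.####..
tick 3: #.##...#.#
tick 4: ##.#.####.
tick 5: .####...##
tick 6: #...#.##.#
tick 7: #.####.##.
tick 8: ##...##.##
tick 9: .#.##.##..
tick 10: ###.##.#.#
tick 11: ..##.####.
tick 12: ##.##...#.
tick 13: .##.#.####
tick 14: #.####...#
tick 15: ##...#.##.
tick 16: .#.####.##
tick 17: ###...##.#
tick 18: ..#.##.##.
tick 19: ####.##.#.
tick 20: ...##.####
tick 21: .##.##...#
tick 22: #.##.#.###
tick 23: ##.####...
tick 24: .##...#.##
tick 25: #.#.####.#
tick 26: ####...##.
tick 27: ...#.##.##
tick 28: .####.##.#
tick 29: #...##.###
tick 30: #.##.##...

30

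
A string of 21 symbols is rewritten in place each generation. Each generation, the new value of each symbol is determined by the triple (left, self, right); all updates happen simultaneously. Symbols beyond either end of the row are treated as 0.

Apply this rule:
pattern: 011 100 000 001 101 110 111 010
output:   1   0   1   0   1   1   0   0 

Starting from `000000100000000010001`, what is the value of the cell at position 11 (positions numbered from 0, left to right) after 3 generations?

1

generation 1: 111110001111111000100
generation 2: 100010101000001010001
generation 3: 001001010011100100100
position 11 holds 1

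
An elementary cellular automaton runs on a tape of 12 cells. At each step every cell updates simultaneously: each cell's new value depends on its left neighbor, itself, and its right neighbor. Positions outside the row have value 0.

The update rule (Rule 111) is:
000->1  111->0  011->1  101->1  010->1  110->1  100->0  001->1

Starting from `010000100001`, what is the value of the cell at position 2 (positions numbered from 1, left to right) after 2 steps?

1

110111101111
111100111001
position 2 holds 1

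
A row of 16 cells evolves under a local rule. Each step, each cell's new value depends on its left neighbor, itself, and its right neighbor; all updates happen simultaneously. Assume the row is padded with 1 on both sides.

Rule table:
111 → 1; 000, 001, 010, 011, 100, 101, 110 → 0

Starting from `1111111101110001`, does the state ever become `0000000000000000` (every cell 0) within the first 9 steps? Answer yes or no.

yes

1111111000100000
1111110000000000
1111100000000000
1111000000000000
1110000000000000
1100000000000000
1000000000000000
0000000000000000
all cells are 0 at step 8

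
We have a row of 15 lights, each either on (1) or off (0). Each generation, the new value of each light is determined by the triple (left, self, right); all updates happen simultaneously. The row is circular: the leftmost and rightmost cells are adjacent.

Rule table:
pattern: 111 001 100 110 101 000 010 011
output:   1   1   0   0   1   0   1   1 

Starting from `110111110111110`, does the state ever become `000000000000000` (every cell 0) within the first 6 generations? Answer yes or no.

generation 1: 101111101111101
generation 2: 011111011111011
generation 3: 111110111110110
generation 4: 111101111101101
generation 5: 111011111011011
generation 6: 110111110110111
generation 6 is 110111110110111, still not uniform 0

no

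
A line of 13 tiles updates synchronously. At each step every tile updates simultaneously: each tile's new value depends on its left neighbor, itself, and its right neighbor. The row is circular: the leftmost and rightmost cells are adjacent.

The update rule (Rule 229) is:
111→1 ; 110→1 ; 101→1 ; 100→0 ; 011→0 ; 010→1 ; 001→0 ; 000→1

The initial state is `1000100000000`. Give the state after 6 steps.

step 1: 1010101111110
step 2: 1111110111111
step 3: 1111111011111
step 4: 1111111101111
step 5: 1111111110111
step 6: 1111111111011

1111111111011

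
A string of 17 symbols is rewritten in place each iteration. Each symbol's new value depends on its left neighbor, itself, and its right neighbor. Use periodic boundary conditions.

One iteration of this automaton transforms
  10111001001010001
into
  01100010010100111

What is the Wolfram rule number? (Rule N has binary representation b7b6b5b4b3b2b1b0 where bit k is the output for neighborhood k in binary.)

position 3: 111 → 0  (bit 7 = 0)
position 0: 110 → 0  (bit 6 = 0)
position 1: 101 → 1  (bit 5 = 1)
position 5: 100 → 0  (bit 4 = 0)
position 2: 011 → 1  (bit 3 = 1)
position 7: 010 → 0  (bit 2 = 0)
position 6: 001 → 1  (bit 1 = 1)
position 14: 000 → 1  (bit 0 = 1)
bits b7..b0 = 00101011 = 43

43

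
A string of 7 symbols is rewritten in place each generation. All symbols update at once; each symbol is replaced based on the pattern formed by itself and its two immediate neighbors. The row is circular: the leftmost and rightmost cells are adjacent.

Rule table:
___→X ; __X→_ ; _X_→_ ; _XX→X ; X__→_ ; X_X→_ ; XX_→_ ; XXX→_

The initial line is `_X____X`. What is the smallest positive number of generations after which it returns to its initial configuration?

5

___XX__
XX_X__X
______X
_XXXX__
_X____X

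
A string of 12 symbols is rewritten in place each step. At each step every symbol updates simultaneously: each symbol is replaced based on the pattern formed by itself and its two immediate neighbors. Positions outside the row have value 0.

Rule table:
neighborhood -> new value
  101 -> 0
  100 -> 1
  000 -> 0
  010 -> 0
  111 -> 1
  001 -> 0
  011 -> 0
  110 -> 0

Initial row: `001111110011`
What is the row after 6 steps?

000111101000
000011000100
000000100010
000000010001
000000001000
000000000100

000000000100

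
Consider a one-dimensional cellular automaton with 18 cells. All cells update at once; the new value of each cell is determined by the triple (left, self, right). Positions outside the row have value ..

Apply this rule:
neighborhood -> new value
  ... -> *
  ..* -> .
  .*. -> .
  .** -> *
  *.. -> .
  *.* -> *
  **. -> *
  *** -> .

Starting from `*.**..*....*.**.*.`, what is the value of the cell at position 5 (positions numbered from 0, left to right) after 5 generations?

.

.***....**..****..
.*.*.**.**..*..*.*
..*.******......*.
*..**....*.****...
...**.**..**..*.**
position 5 holds .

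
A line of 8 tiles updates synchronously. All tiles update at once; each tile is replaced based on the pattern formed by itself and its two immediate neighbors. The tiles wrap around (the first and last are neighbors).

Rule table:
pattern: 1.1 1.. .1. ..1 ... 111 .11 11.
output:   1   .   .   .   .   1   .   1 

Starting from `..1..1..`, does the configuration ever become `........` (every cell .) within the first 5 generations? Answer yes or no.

yes

........
all cells are . at generation 1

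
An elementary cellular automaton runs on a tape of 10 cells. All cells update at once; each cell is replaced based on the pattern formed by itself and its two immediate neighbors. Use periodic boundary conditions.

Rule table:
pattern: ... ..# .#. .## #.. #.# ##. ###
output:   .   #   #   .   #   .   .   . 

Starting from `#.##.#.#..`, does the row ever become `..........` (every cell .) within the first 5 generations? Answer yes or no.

no

generation 1: #....#.###
generation 2: .#..##....
generation 3: ####..#...
generation 4: ....####.#
generation 5: #..#.....#
generation 5 is #..#.....#, still not uniform .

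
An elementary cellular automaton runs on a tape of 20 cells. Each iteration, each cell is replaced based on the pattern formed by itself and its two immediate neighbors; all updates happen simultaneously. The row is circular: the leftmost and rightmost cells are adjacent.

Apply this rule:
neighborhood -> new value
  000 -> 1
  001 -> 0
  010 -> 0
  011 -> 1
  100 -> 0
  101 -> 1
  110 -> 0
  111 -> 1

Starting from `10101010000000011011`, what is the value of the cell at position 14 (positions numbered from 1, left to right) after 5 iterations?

1

iteration 1: 01010100111111010111
iteration 2: 10101000111110101110
iteration 3: 01010010111101011101
iteration 4: 10100001111010111010
iteration 5: 01001101110101110101
position 14 holds 1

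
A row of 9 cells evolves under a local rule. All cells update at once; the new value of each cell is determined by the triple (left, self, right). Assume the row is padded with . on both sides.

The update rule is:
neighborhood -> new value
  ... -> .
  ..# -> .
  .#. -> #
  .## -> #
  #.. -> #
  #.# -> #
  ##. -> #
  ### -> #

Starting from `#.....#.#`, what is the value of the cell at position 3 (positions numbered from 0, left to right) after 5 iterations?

##....###
###...###
####..###
#####.###
#########
position 3 holds #

#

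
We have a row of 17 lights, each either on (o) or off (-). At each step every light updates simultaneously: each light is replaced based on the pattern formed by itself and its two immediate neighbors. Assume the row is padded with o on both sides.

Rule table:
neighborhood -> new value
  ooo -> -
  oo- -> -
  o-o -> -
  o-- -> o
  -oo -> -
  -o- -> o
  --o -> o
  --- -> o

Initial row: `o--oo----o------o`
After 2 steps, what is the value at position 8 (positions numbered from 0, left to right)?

-oo--ooooooooooo-
---oo------------
position 8 holds -

-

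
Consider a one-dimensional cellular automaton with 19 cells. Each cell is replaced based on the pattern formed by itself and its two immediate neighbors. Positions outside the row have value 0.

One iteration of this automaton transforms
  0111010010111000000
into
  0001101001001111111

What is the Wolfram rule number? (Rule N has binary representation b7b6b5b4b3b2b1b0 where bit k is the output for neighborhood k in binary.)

113

position 2: 111 → 0  (bit 7 = 0)
position 3: 110 → 1  (bit 6 = 1)
position 4: 101 → 1  (bit 5 = 1)
position 6: 100 → 1  (bit 4 = 1)
position 1: 011 → 0  (bit 3 = 0)
position 5: 010 → 0  (bit 2 = 0)
position 0: 001 → 0  (bit 1 = 0)
position 14: 000 → 1  (bit 0 = 1)
bits b7..b0 = 01110001 = 113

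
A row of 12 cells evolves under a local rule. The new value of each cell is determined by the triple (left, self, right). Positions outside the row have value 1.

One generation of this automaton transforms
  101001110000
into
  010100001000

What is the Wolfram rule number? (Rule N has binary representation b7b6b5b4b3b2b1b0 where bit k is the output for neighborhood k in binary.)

position 6: 111 → 0  (bit 7 = 0)
position 0: 110 → 0  (bit 6 = 0)
position 1: 101 → 1  (bit 5 = 1)
position 3: 100 → 1  (bit 4 = 1)
position 5: 011 → 0  (bit 3 = 0)
position 2: 010 → 0  (bit 2 = 0)
position 4: 001 → 0  (bit 1 = 0)
position 9: 000 → 0  (bit 0 = 0)
bits b7..b0 = 00110000 = 48

48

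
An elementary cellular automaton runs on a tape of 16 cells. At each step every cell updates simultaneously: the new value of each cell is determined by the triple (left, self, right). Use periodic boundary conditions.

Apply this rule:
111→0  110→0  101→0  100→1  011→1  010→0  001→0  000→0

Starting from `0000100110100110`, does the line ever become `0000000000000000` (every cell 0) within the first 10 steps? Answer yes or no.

0000010100010101
1000000010000000
0100000001000000
0010000000100000
0001000000010000
0000100000001000
0000010000000100
0000001000000010
0000000100000001
1000000010000000
step 10 is 1000000010000000, still not uniform 0

no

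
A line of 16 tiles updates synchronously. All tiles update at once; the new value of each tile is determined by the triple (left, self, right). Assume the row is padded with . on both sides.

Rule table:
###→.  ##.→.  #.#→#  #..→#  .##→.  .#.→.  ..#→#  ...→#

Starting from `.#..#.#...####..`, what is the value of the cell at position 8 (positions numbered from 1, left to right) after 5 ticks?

#

#.##.#.###....##
.#..#.#...####..  (repeats tick 0; period 2)
tick 5: #.##.#.###....##
position 8 holds #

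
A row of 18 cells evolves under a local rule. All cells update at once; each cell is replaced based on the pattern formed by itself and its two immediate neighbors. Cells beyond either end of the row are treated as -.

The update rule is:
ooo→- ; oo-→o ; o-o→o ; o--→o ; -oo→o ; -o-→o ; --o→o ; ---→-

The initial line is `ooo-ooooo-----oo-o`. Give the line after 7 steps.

o-ooo---oo---ooooo
ooo-oo-oooo-oo---o
o-oooooo--ooooo-oo
ooo----oooo---oooo
o-oo--oo--oo-oo--o
oooooooooooooooooo
o----------------o

o----------------o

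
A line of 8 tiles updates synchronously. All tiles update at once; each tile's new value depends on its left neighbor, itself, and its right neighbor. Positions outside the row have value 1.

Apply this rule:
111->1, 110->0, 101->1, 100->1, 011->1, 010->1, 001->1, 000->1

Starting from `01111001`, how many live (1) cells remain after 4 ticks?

7

11110111
11101111
11011111
10111111
count of 1: 7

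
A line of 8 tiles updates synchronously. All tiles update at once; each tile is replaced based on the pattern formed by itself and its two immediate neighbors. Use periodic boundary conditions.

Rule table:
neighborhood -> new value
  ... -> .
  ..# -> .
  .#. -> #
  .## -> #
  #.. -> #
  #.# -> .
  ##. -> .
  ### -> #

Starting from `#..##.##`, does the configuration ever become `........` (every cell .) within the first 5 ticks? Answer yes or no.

.#.#..##
.#.##.#.
.#.#..##  (repeats tick 1; period 2)
tick 5: .#.#..##
tick 5 is .#.#..##, still not uniform .

no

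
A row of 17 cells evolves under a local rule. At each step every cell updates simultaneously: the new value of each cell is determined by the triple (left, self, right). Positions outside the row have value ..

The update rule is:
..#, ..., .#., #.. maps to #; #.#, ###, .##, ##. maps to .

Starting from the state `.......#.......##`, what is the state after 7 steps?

step 1: ###############..
step 2: ...............##
step 3: ###############..  (repeats step 1; period 2)
step 7: ###############..

###############..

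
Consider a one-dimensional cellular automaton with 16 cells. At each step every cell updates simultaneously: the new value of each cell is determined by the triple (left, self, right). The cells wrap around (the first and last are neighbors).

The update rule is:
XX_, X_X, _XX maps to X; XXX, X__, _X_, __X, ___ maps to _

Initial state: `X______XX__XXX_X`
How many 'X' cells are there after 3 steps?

step 1: X______XX__X_XXX
step 2: X______XX___XX__
step 3: _______XX___XX__
count of X: 4

4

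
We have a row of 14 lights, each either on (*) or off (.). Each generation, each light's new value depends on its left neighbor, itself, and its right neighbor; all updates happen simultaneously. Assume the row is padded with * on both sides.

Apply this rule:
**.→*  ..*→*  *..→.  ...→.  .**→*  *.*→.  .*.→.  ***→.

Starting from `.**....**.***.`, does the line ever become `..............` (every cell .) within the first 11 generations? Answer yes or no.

no

.**...***.*.*.
.**..**.*.....
.**.***......*
.**.*.*.....**
.**........**.
.**.......***.
.**......**.*.
.**.....***...
.**....**.*..*
.**...***...**
.**..**.*..**.
generation 11 is .**..**.*..**., still not uniform .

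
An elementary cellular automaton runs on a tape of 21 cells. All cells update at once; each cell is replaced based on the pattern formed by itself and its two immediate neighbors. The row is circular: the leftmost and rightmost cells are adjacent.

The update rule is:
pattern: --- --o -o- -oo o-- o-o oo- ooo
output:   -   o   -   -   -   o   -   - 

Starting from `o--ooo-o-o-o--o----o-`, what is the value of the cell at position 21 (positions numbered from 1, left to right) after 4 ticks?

tick 1: --o---o-o-o--o----o-o
tick 2: -o---o-o-o--o----o-o-
tick 3: o---o-o-o--o----o-o--
tick 4: ---o-o-o--o----o-o--o
position 21 holds o

o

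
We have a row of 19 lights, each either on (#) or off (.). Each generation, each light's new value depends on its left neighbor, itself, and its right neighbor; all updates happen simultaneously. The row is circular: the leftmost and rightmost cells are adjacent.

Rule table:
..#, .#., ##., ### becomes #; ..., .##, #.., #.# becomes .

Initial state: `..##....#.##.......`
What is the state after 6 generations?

.#.#..#.#.##...##.#

.#.#...##..#.......
##.#..#.#.##.......
.#.#.##.#..#......#
.#.#..#.#.##.....##
.#.#.##.#..#....#.#
.#.#..#.#.##...##.#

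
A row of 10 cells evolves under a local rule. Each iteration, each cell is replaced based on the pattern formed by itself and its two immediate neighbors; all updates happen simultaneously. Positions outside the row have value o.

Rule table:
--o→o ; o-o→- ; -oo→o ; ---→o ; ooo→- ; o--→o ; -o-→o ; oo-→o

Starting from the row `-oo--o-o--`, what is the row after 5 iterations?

-ooooo-ooo

iteration 1: -ooooo-ooo
iteration 2: -o---o-o--
iteration 3: -ooooo-ooo  (repeats iteration 1; period 2)
iteration 5: -ooooo-ooo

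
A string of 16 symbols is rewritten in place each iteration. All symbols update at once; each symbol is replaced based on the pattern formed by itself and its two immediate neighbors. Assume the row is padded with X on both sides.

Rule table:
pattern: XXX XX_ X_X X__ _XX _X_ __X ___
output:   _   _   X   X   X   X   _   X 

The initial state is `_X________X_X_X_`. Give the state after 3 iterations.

XXXXXXXX_X_XXXX_

XXXXXXXXX_XXXXXX
_________XX_____
XXXXXXXX_X_XXXX_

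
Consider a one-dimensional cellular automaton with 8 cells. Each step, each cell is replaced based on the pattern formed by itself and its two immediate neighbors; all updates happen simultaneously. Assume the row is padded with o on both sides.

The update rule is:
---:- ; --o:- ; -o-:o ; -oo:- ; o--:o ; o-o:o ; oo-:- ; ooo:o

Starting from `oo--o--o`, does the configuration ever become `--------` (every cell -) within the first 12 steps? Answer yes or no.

o-o-oo--
-ooo--o-
o-o-o-oo
-ooooo-o
o-ooo-o-
-o-o-ooo
ooooo-oo
oooo-o-o
ooo-ooo-
oo-o-o-o
o-ooooo-
-o-ooo-o
step 12 is -o-ooo-o, still not uniform -

no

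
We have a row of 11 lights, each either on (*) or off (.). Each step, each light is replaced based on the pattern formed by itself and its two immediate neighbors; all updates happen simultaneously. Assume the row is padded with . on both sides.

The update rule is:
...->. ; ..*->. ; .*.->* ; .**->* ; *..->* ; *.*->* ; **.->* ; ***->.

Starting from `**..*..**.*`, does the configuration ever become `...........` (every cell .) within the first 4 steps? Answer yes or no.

***.**.****
*.******..*
***....**.*
*.**...****
step 4 is *.**...****, still not uniform .

no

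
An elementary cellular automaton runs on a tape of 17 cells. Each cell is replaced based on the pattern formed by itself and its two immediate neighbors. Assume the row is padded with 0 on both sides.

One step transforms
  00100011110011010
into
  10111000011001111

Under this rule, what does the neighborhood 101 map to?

1

At position 14 the neighborhood is 101; the next row has 1 there.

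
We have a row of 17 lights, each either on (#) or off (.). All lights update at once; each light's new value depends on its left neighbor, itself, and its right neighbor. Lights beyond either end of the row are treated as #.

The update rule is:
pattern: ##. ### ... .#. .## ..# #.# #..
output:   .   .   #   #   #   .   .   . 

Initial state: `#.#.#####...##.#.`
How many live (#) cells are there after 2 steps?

8

..#.#.....#.#..#.
..#.#.###.#.#..#.
count of #: 8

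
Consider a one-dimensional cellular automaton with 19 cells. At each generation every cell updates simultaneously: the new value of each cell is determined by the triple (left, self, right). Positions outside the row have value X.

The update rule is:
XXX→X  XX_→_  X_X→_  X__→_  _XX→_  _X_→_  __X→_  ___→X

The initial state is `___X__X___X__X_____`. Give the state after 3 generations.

_X______X______XXX_
___XXXX___XXXX__X__
_X__XX__X__XX______

_X__XX__X__XX______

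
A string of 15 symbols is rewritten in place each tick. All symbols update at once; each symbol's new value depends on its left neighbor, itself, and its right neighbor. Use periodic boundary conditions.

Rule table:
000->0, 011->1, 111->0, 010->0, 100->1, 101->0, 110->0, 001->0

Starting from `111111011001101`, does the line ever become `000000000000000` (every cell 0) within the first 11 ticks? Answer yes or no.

000000010101001
100000000000100
010000000000010
001000000000001
100100000000000
010010000000000
001001000000000
000100100000000
000010010000000
000001001000000
000000100100000
tick 11 is 000000100100000, still not uniform 0

no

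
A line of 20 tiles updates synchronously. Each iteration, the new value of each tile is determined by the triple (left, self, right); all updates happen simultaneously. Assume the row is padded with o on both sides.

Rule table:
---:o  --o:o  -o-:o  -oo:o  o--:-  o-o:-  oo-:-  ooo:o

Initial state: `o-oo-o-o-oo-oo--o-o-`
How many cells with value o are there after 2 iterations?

--o--o-o-o--o--oo-o-
-oo-oo-o-o-oo-oo--o-
count of o: 11

11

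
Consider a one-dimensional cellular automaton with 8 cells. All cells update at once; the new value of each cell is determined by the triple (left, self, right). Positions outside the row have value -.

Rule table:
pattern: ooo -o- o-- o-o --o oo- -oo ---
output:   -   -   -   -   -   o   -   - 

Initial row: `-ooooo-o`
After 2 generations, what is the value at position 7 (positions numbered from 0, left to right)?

-

-----o--
--------
position 7 holds -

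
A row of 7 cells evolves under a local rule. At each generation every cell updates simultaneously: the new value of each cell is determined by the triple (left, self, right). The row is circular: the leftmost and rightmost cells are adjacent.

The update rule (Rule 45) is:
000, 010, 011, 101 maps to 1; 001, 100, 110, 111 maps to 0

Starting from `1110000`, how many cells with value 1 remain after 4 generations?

generation 1: 1000110
generation 2: 1010101
generation 3: 0111111
generation 4: 1100000
count of 1: 2

2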